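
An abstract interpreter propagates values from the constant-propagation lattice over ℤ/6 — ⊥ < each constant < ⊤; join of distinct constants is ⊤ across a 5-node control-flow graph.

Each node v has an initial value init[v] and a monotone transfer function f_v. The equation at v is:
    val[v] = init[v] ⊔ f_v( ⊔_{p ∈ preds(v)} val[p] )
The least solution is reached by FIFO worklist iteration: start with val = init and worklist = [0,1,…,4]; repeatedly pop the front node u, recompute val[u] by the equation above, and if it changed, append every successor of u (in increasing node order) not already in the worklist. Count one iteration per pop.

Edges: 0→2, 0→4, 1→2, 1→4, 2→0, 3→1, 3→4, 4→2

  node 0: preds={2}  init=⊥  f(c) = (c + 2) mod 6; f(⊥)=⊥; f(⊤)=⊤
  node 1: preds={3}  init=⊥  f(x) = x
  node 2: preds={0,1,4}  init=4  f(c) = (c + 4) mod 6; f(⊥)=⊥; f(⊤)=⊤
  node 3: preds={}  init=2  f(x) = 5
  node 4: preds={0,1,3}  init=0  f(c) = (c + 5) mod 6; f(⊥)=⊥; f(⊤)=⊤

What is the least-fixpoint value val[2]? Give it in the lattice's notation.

⊤

Worklist (9 pops):
  #1 pop 0: in=4 → 0 (was ⊥); enqueue []
  #2 pop 1: in=2 → 2 (was ⊥); enqueue []
  #3 pop 2: in=⊤ → ⊤ (was 4); enqueue [0]
  #4 pop 3: in=⊥ → ⊤ (was 2); enqueue [1]
  #5 pop 4: in=⊤ → ⊤ (was 0); enqueue [2]
  #6 pop 0: in=⊤ → ⊤ (was 0); enqueue [4]
  #7 pop 1: in=⊤ → ⊤ (was 2); enqueue []
  #8 pop 2: in=⊤ → ⊤ (no change)
  #9 pop 4: in=⊤ → ⊤ (no change)

Fixpoint:
  val[0] = ⊤
  val[1] = ⊤
  val[2] = ⊤
  val[3] = ⊤
  val[4] = ⊤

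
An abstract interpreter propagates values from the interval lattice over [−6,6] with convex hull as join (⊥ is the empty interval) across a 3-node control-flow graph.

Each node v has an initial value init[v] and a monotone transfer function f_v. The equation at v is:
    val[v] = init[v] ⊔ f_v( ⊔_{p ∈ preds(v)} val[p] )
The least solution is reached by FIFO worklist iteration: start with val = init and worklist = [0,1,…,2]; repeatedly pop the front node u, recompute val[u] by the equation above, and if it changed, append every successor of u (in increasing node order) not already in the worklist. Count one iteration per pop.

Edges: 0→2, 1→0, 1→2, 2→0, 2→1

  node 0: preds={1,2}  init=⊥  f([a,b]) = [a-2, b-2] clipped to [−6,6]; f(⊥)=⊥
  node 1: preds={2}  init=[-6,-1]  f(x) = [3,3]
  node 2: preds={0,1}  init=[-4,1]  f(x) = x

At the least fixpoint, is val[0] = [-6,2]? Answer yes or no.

no

Trace (6 dequeues):
  [1] u=0 | in [-6,1] | out [-6,-1] | prev ⊥ | push {}
  [2] u=1 | in [-4,1] | out [-6,3] | prev [-6,-1] | push {0}
  [3] u=2 | in [-6,3] | out [-6,3] | prev [-4,1] | push {1}
  [4] u=0 | in [-6,3] | out [-6,1] | prev [-6,-1] | push {2}
  [5] u=1 | in [-6,3] | out [-6,3] | ==
  [6] u=2 | in [-6,3] | out [-6,3] | ==

Converged values:
  [0] [-6,1]
  [1] [-6,3]
  [2] [-6,3]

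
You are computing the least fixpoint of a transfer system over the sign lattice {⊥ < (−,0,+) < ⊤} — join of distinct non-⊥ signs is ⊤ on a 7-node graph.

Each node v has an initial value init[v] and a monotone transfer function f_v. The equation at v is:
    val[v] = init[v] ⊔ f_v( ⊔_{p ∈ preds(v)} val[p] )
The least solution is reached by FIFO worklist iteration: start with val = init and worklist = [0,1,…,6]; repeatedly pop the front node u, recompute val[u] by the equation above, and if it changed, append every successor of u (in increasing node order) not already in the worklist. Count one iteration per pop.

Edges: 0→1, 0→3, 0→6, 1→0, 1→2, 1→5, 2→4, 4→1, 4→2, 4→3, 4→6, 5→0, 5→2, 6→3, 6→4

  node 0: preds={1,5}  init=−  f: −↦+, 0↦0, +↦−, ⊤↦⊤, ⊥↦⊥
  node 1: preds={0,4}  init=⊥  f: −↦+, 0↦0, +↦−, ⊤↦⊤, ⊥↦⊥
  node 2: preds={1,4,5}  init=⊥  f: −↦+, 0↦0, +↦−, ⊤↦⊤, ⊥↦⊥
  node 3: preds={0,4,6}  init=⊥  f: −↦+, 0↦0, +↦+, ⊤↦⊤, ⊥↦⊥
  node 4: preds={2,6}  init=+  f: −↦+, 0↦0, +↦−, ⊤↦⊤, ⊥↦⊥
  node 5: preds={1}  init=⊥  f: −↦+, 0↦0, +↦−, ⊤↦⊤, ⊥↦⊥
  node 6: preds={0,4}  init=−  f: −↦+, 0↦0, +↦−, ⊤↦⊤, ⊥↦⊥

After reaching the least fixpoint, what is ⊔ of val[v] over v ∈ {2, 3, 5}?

⊤

Iteration log — 13 steps:
  step 1. node 0  ⊔preds=⊥  new=−  stable
  step 2. node 1  ⊔preds=⊤  new=⊤  old=⊥  +wl: 0
  step 3. node 2  ⊔preds=⊤  new=⊤  old=⊥  +wl: 
  step 4. node 3  ⊔preds=⊤  new=⊤  old=⊥  +wl: 
  step 5. node 4  ⊔preds=⊤  new=⊤  old=+  +wl: 1,2,3
  step 6. node 5  ⊔preds=⊤  new=⊤  old=⊥  +wl: 
  step 7. node 6  ⊔preds=⊤  new=⊤  old=−  +wl: 4
  step 8. node 0  ⊔preds=⊤  new=⊤  old=−  +wl: 6
  step 9. node 1  ⊔preds=⊤  new=⊤  stable
  step 10. node 2  ⊔preds=⊤  new=⊤  stable
  step 11. node 3  ⊔preds=⊤  new=⊤  stable
  step 12. node 4  ⊔preds=⊤  new=⊤  stable
  step 13. node 6  ⊔preds=⊤  new=⊤  stable

Least fixpoint reached:
  node 0: ⊤
  node 1: ⊤
  node 2: ⊤
  node 3: ⊤
  node 4: ⊤
  node 5: ⊤
  node 6: ⊤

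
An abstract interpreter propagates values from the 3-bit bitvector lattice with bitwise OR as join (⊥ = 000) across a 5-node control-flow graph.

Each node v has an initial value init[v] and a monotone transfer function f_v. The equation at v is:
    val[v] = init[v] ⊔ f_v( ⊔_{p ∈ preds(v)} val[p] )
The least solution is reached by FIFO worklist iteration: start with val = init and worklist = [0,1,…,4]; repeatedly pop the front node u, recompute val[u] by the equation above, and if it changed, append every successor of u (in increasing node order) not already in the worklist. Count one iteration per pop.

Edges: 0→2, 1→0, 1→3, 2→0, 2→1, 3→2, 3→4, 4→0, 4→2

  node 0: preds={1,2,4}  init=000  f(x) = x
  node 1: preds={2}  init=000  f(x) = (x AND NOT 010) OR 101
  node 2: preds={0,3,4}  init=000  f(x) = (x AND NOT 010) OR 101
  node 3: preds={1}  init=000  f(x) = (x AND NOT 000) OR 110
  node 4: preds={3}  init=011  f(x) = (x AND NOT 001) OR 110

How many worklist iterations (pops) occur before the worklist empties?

Trace (8 dequeues):
  [1] u=0 | in 011 | out 011 | prev 000 | push {}
  [2] u=1 | in 000 | out 101 | prev 000 | push {0}
  [3] u=2 | in 011 | out 101 | prev 000 | push {1}
  [4] u=3 | in 101 | out 111 | prev 000 | push {2}
  [5] u=4 | in 111 | out 111 | prev 011 | push {}
  [6] u=0 | in 111 | out 111 | prev 011 | push {}
  [7] u=1 | in 101 | out 101 | ==
  [8] u=2 | in 111 | out 101 | ==

Converged values:
  [0] 111
  [1] 101
  [2] 101
  [3] 111
  [4] 111

8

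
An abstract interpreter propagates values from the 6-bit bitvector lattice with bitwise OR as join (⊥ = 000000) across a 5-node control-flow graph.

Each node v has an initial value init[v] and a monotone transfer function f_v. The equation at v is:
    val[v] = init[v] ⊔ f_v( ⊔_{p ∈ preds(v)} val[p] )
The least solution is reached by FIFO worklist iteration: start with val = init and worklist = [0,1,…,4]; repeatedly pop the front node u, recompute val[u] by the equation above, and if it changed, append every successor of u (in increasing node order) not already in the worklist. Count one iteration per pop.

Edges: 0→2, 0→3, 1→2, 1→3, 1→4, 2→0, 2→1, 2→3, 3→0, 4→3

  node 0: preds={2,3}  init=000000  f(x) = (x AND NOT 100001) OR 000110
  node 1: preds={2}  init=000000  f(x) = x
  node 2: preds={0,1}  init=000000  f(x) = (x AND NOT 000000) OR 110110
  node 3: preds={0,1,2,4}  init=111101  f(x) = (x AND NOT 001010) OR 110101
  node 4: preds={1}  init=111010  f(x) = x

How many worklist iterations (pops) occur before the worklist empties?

Iteration log — 11 steps:
  step 1. node 0  ⊔preds=111101  new=011110  old=000000  +wl: 
  step 2. node 1  ⊔preds=000000  new=000000  stable
  step 3. node 2  ⊔preds=011110  new=111110  old=000000  +wl: 0,1
  step 4. node 3  ⊔preds=111110  new=111101  stable
  step 5. node 4  ⊔preds=000000  new=111010  stable
  step 6. node 0  ⊔preds=111111  new=011110  stable
  step 7. node 1  ⊔preds=111110  new=111110  old=000000  +wl: 2,3,4
  step 8. node 2  ⊔preds=111110  new=111110  stable
  step 9. node 3  ⊔preds=111110  new=111101  stable
  step 10. node 4  ⊔preds=111110  new=111110  old=111010  +wl: 3
  step 11. node 3  ⊔preds=111110  new=111101  stable

Least fixpoint reached:
  node 0: 011110
  node 1: 111110
  node 2: 111110
  node 3: 111101
  node 4: 111110

11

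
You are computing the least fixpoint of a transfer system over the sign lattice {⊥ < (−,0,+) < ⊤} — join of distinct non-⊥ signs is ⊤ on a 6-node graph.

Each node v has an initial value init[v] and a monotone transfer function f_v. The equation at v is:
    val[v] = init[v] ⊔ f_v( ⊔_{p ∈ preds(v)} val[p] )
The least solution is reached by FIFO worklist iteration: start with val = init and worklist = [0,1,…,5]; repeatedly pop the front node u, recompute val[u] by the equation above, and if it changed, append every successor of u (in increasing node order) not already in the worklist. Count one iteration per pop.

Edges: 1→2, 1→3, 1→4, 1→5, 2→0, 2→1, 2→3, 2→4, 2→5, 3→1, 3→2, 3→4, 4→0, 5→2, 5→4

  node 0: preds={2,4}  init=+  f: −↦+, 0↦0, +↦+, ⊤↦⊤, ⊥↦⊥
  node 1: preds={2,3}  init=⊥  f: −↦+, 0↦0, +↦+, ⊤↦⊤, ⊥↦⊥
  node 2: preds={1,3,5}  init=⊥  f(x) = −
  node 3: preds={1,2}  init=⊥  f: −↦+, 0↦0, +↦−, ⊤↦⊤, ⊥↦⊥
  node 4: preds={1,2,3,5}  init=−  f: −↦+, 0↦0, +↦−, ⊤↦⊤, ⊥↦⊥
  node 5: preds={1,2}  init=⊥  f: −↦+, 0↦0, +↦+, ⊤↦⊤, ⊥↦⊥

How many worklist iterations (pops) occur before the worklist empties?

15

Iteration log — 15 steps:
  step 1. node 0  ⊔preds=−  new=+  stable
  step 2. node 1  ⊔preds=⊥  new=⊥  stable
  step 3. node 2  ⊔preds=⊥  new=−  old=⊥  +wl: 0,1
  step 4. node 3  ⊔preds=−  new=+  old=⊥  +wl: 2
  step 5. node 4  ⊔preds=⊤  new=⊤  old=−  +wl: 
  step 6. node 5  ⊔preds=−  new=+  old=⊥  +wl: 4
  step 7. node 0  ⊔preds=⊤  new=⊤  old=+  +wl: 
  step 8. node 1  ⊔preds=⊤  new=⊤  old=⊥  +wl: 3,5
  step 9. node 2  ⊔preds=⊤  new=−  stable
  step 10. node 4  ⊔preds=⊤  new=⊤  stable
  step 11. node 3  ⊔preds=⊤  new=⊤  old=+  +wl: 1,2,4
  step 12. node 5  ⊔preds=⊤  new=⊤  old=+  +wl: 
  step 13. node 1  ⊔preds=⊤  new=⊤  stable
  step 14. node 2  ⊔preds=⊤  new=−  stable
  step 15. node 4  ⊔preds=⊤  new=⊤  stable

Least fixpoint reached:
  node 0: ⊤
  node 1: ⊤
  node 2: −
  node 3: ⊤
  node 4: ⊤
  node 5: ⊤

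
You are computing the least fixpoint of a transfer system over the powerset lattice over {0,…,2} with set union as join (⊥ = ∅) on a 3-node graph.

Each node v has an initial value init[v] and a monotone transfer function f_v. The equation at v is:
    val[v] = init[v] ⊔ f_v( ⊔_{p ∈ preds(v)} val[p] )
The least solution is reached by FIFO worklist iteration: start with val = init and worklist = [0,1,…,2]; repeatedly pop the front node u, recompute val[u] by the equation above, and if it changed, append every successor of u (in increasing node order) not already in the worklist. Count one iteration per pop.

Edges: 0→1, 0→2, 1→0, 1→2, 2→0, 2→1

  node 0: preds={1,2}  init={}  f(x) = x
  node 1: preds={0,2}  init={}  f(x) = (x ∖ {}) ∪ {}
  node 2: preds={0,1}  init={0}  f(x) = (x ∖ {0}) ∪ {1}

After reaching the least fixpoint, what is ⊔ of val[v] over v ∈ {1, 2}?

Trace (7 dequeues):
  [1] u=0 | in {0} | out {0} | prev {} | push {}
  [2] u=1 | in {0} | out {0} | prev {} | push {0}
  [3] u=2 | in {0} | out {0,1} | prev {0} | push {1}
  [4] u=0 | in {0,1} | out {0,1} | prev {0} | push {2}
  [5] u=1 | in {0,1} | out {0,1} | prev {0} | push {0}
  [6] u=2 | in {0,1} | out {0,1} | ==
  [7] u=0 | in {0,1} | out {0,1} | ==

Converged values:
  [0] {0,1}
  [1] {0,1}
  [2] {0,1}

{0,1}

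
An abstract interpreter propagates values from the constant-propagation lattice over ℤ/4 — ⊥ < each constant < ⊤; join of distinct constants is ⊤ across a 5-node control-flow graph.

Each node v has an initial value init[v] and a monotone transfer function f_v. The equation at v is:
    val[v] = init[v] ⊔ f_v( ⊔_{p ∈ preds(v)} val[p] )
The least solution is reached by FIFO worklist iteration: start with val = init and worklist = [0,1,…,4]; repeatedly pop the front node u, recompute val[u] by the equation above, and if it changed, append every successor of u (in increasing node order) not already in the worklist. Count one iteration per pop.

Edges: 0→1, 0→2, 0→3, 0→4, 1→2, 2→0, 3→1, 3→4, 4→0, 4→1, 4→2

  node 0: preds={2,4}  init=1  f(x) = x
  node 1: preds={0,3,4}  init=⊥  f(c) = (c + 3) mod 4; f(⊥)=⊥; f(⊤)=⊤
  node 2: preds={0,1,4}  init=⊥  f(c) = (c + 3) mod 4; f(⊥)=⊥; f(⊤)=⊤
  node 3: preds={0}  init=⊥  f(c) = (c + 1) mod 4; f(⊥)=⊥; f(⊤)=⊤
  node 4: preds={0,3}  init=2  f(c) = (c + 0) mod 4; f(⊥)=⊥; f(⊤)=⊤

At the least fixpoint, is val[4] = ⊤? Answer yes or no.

Trace (8 dequeues):
  [1] u=0 | in 2 | out ⊤ | prev 1 | push {}
  [2] u=1 | in ⊤ | out ⊤ | prev ⊥ | push {}
  [3] u=2 | in ⊤ | out ⊤ | prev ⊥ | push {0}
  [4] u=3 | in ⊤ | out ⊤ | prev ⊥ | push {1}
  [5] u=4 | in ⊤ | out ⊤ | prev 2 | push {2}
  [6] u=0 | in ⊤ | out ⊤ | ==
  [7] u=1 | in ⊤ | out ⊤ | ==
  [8] u=2 | in ⊤ | out ⊤ | ==

Converged values:
  [0] ⊤
  [1] ⊤
  [2] ⊤
  [3] ⊤
  [4] ⊤

yes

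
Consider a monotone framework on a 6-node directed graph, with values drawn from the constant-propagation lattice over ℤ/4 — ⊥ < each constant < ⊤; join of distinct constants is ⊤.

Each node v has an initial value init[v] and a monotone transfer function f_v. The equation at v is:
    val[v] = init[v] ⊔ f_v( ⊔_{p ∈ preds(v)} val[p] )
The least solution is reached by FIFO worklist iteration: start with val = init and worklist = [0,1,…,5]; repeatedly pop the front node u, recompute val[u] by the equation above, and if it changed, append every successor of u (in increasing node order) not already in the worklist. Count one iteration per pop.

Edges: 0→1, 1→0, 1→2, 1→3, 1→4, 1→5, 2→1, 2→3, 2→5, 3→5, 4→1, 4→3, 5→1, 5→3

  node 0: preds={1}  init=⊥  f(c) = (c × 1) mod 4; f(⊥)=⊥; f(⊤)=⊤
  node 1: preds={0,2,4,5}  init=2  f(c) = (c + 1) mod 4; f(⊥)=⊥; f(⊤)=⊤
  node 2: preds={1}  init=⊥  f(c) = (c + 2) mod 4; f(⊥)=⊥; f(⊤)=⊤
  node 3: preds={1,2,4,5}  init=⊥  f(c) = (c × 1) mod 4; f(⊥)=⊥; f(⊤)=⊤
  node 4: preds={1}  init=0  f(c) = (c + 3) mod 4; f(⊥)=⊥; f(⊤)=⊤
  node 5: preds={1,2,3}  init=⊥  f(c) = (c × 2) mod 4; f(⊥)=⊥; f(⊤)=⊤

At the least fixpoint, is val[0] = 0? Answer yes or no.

no

Iteration log — 9 steps:
  step 1. node 0  ⊔preds=2  new=2  old=⊥  +wl: 
  step 2. node 1  ⊔preds=⊤  new=⊤  old=2  +wl: 0
  step 3. node 2  ⊔preds=⊤  new=⊤  old=⊥  +wl: 1
  step 4. node 3  ⊔preds=⊤  new=⊤  old=⊥  +wl: 
  step 5. node 4  ⊔preds=⊤  new=⊤  old=0  +wl: 3
  step 6. node 5  ⊔preds=⊤  new=⊤  old=⊥  +wl: 
  step 7. node 0  ⊔preds=⊤  new=⊤  old=2  +wl: 
  step 8. node 1  ⊔preds=⊤  new=⊤  stable
  step 9. node 3  ⊔preds=⊤  new=⊤  stable

Least fixpoint reached:
  node 0: ⊤
  node 1: ⊤
  node 2: ⊤
  node 3: ⊤
  node 4: ⊤
  node 5: ⊤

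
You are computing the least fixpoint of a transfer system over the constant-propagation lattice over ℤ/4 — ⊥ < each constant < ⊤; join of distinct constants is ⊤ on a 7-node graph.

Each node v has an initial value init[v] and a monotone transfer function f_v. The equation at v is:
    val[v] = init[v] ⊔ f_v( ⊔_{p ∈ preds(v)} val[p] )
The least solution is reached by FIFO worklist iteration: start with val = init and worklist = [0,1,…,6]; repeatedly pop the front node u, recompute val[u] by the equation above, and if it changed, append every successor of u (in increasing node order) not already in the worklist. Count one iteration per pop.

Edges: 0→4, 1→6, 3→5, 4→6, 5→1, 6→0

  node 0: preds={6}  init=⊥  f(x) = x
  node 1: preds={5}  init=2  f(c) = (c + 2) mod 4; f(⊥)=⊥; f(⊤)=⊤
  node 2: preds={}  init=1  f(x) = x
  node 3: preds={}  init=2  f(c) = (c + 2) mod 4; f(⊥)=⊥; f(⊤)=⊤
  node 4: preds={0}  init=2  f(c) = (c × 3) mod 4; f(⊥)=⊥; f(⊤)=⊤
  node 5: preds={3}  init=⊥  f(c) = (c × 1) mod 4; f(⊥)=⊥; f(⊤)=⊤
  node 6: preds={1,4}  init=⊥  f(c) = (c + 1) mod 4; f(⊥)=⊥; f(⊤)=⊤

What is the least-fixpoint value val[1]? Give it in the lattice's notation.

Trace (14 dequeues):
  [1] u=0 | in ⊥ | out ⊥ | ==
  [2] u=1 | in ⊥ | out 2 | ==
  [3] u=2 | in ⊥ | out 1 | ==
  [4] u=3 | in ⊥ | out 2 | ==
  [5] u=4 | in ⊥ | out 2 | ==
  [6] u=5 | in 2 | out 2 | prev ⊥ | push {1}
  [7] u=6 | in 2 | out 3 | prev ⊥ | push {0}
  [8] u=1 | in 2 | out ⊤ | prev 2 | push {6}
  [9] u=0 | in 3 | out 3 | prev ⊥ | push {4}
  [10] u=6 | in ⊤ | out ⊤ | prev 3 | push {0}
  [11] u=4 | in 3 | out ⊤ | prev 2 | push {6}
  [12] u=0 | in ⊤ | out ⊤ | prev 3 | push {4}
  [13] u=6 | in ⊤ | out ⊤ | ==
  [14] u=4 | in ⊤ | out ⊤ | ==

Converged values:
  [0] ⊤
  [1] ⊤
  [2] 1
  [3] 2
  [4] ⊤
  [5] 2
  [6] ⊤

⊤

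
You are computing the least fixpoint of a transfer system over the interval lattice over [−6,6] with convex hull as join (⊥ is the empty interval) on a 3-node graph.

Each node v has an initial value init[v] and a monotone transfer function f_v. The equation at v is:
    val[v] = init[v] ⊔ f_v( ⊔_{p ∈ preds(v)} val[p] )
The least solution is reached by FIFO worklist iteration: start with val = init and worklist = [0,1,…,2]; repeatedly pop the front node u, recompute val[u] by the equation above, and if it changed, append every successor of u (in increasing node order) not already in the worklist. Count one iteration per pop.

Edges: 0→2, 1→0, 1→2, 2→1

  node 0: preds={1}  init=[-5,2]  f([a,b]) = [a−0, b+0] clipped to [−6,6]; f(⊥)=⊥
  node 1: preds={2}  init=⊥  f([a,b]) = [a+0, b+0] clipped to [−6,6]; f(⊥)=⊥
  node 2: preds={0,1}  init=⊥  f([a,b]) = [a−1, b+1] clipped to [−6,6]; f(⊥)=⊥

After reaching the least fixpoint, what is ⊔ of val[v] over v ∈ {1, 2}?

Trace (15 dequeues):
  [1] u=0 | in ⊥ | out [-5,2] | ==
  [2] u=1 | in ⊥ | out ⊥ | ==
  [3] u=2 | in [-5,2] | out [-6,3] | prev ⊥ | push {1}
  [4] u=1 | in [-6,3] | out [-6,3] | prev ⊥ | push {0,2}
  [5] u=0 | in [-6,3] | out [-6,3] | prev [-5,2] | push {}
  [6] u=2 | in [-6,3] | out [-6,4] | prev [-6,3] | push {1}
  [7] u=1 | in [-6,4] | out [-6,4] | prev [-6,3] | push {0,2}
  [8] u=0 | in [-6,4] | out [-6,4] | prev [-6,3] | push {}
  [9] u=2 | in [-6,4] | out [-6,5] | prev [-6,4] | push {1}
  [10] u=1 | in [-6,5] | out [-6,5] | prev [-6,4] | push {0,2}
  [11] u=0 | in [-6,5] | out [-6,5] | prev [-6,4] | push {}
  [12] u=2 | in [-6,5] | out [-6,6] | prev [-6,5] | push {1}
  [13] u=1 | in [-6,6] | out [-6,6] | prev [-6,5] | push {0,2}
  [14] u=0 | in [-6,6] | out [-6,6] | prev [-6,5] | push {}
  [15] u=2 | in [-6,6] | out [-6,6] | ==

Converged values:
  [0] [-6,6]
  [1] [-6,6]
  [2] [-6,6]

[-6,6]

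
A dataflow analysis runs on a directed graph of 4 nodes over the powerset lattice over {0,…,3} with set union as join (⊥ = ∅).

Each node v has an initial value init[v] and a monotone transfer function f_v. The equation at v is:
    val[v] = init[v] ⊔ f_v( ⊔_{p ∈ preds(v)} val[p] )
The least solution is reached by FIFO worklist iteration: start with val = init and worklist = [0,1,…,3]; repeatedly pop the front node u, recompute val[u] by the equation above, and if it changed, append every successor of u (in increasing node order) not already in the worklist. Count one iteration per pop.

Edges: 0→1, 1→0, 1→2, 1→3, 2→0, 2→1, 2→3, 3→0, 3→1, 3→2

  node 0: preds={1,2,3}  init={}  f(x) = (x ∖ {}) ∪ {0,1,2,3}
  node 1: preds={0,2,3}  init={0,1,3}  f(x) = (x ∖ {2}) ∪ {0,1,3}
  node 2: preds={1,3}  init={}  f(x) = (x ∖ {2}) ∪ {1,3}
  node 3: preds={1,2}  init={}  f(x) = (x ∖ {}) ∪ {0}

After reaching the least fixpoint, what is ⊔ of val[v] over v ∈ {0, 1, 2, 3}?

Iteration log — 7 steps:
  step 1. node 0  ⊔preds={0,1,3}  new={0,1,2,3}  old={}  +wl: 
  step 2. node 1  ⊔preds={0,1,2,3}  new={0,1,3}  stable
  step 3. node 2  ⊔preds={0,1,3}  new={0,1,3}  old={}  +wl: 0,1
  step 4. node 3  ⊔preds={0,1,3}  new={0,1,3}  old={}  +wl: 2
  step 5. node 0  ⊔preds={0,1,3}  new={0,1,2,3}  stable
  step 6. node 1  ⊔preds={0,1,2,3}  new={0,1,3}  stable
  step 7. node 2  ⊔preds={0,1,3}  new={0,1,3}  stable

Least fixpoint reached:
  node 0: {0,1,2,3}
  node 1: {0,1,3}
  node 2: {0,1,3}
  node 3: {0,1,3}

{0,1,2,3}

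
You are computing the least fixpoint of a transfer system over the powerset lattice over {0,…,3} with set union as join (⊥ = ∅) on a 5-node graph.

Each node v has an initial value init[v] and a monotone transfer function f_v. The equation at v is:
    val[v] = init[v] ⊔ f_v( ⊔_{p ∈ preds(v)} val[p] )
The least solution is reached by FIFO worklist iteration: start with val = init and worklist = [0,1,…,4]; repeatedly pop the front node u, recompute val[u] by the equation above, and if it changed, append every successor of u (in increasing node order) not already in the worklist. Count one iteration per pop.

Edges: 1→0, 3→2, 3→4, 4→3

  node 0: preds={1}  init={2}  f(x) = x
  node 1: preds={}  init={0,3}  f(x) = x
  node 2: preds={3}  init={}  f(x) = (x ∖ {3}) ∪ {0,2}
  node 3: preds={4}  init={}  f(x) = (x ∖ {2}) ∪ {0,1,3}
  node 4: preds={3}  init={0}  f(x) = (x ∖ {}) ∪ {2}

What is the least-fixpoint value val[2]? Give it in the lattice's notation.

{0,1,2}

Iteration log — 7 steps:
  step 1. node 0  ⊔preds={0,3}  new={0,2,3}  old={2}  +wl: 
  step 2. node 1  ⊔preds={}  new={0,3}  stable
  step 3. node 2  ⊔preds={}  new={0,2}  old={}  +wl: 
  step 4. node 3  ⊔preds={0}  new={0,1,3}  old={}  +wl: 2
  step 5. node 4  ⊔preds={0,1,3}  new={0,1,2,3}  old={0}  +wl: 3
  step 6. node 2  ⊔preds={0,1,3}  new={0,1,2}  old={0,2}  +wl: 
  step 7. node 3  ⊔preds={0,1,2,3}  new={0,1,3}  stable

Least fixpoint reached:
  node 0: {0,2,3}
  node 1: {0,3}
  node 2: {0,1,2}
  node 3: {0,1,3}
  node 4: {0,1,2,3}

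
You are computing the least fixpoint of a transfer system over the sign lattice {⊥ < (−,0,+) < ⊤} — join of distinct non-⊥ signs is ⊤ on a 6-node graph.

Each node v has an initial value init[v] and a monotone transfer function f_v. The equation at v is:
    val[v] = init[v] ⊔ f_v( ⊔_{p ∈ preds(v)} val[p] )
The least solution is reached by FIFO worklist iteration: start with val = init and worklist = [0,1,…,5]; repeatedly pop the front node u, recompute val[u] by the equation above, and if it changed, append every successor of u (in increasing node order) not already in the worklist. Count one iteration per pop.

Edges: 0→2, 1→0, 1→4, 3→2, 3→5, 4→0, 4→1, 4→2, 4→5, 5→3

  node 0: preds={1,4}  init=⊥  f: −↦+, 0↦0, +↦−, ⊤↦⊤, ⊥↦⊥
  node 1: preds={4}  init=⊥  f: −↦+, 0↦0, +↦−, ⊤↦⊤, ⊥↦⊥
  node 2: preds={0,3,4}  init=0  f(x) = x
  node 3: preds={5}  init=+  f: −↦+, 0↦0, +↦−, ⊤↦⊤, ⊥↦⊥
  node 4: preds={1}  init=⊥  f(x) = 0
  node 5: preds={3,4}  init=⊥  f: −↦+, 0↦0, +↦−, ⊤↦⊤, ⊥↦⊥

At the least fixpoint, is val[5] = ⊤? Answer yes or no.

Trace (14 dequeues):
  [1] u=0 | in ⊥ | out ⊥ | ==
  [2] u=1 | in ⊥ | out ⊥ | ==
  [3] u=2 | in + | out ⊤ | prev 0 | push {}
  [4] u=3 | in ⊥ | out + | ==
  [5] u=4 | in ⊥ | out 0 | prev ⊥ | push {0,1,2}
  [6] u=5 | in ⊤ | out ⊤ | prev ⊥ | push {3}
  [7] u=0 | in 0 | out 0 | prev ⊥ | push {}
  [8] u=1 | in 0 | out 0 | prev ⊥ | push {0,4}
  [9] u=2 | in ⊤ | out ⊤ | ==
  [10] u=3 | in ⊤ | out ⊤ | prev + | push {2,5}
  [11] u=0 | in 0 | out 0 | ==
  [12] u=4 | in 0 | out 0 | ==
  [13] u=2 | in ⊤ | out ⊤ | ==
  [14] u=5 | in ⊤ | out ⊤ | ==

Converged values:
  [0] 0
  [1] 0
  [2] ⊤
  [3] ⊤
  [4] 0
  [5] ⊤

yes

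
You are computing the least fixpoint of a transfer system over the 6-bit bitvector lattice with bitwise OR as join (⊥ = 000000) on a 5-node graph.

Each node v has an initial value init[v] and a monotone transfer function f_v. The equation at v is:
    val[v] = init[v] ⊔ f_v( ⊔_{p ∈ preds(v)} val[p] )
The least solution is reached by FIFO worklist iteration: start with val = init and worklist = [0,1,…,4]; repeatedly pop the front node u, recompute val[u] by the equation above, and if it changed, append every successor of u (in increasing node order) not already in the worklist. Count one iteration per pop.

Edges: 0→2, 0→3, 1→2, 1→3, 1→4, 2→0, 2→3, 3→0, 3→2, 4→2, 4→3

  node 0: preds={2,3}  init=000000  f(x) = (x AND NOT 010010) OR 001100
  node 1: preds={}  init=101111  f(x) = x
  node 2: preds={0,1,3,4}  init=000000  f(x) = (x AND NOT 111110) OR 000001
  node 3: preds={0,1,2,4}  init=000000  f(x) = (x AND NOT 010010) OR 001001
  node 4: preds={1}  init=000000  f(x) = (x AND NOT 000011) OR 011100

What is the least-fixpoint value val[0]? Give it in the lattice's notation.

Worklist (8 pops):
  #1 pop 0: in=000000 → 001100 (was 000000); enqueue []
  #2 pop 1: in=000000 → 101111 (no change)
  #3 pop 2: in=101111 → 000001 (was 000000); enqueue [0]
  #4 pop 3: in=101111 → 101101 (was 000000); enqueue [2]
  #5 pop 4: in=101111 → 111100 (was 000000); enqueue [3]
  #6 pop 0: in=101101 → 101101 (was 001100); enqueue []
  #7 pop 2: in=111111 → 000001 (no change)
  #8 pop 3: in=111111 → 101101 (no change)

Fixpoint:
  val[0] = 101101
  val[1] = 101111
  val[2] = 000001
  val[3] = 101101
  val[4] = 111100

101101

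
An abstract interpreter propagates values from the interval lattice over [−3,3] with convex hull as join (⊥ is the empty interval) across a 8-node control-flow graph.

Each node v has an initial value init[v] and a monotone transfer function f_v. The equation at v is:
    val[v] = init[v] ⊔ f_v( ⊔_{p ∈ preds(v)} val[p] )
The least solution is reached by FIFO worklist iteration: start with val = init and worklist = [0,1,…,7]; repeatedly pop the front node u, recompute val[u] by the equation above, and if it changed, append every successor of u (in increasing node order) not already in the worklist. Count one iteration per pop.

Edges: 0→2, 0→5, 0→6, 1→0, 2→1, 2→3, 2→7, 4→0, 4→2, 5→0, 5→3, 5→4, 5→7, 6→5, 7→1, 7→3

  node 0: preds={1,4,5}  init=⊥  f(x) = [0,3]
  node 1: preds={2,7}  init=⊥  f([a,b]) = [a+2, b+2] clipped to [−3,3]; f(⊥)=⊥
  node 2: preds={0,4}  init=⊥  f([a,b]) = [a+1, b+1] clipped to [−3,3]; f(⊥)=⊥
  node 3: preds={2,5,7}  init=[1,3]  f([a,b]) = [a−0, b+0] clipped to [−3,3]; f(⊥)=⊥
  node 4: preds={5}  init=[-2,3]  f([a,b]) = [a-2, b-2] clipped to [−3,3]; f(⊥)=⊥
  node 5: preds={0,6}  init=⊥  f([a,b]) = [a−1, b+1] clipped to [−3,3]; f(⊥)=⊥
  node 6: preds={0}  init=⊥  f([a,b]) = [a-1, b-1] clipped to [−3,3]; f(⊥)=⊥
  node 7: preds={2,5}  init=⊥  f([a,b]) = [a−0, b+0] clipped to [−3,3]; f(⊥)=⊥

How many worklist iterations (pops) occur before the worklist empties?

Iteration log — 21 steps:
  step 1. node 0  ⊔preds=[-2,3]  new=[0,3]  old=⊥  +wl: 
  step 2. node 1  ⊔preds=⊥  new=⊥  stable
  step 3. node 2  ⊔preds=[-2,3]  new=[-1,3]  old=⊥  +wl: 1
  step 4. node 3  ⊔preds=[-1,3]  new=[-1,3]  old=[1,3]  +wl: 
  step 5. node 4  ⊔preds=⊥  new=[-2,3]  stable
  step 6. node 5  ⊔preds=[0,3]  new=[-1,3]  old=⊥  +wl: 0,3,4
  step 7. node 6  ⊔preds=[0,3]  new=[-1,2]  old=⊥  +wl: 5
  step 8. node 7  ⊔preds=[-1,3]  new=[-1,3]  old=⊥  +wl: 
  step 9. node 1  ⊔preds=[-1,3]  new=[1,3]  old=⊥  +wl: 
  step 10. node 0  ⊔preds=[-2,3]  new=[0,3]  stable
  step 11. node 3  ⊔preds=[-1,3]  new=[-1,3]  stable
  step 12. node 4  ⊔preds=[-1,3]  new=[-3,3]  old=[-2,3]  +wl: 0,2
  step 13. node 5  ⊔preds=[-1,3]  new=[-2,3]  old=[-1,3]  +wl: 3,4,7
  step 14. node 0  ⊔preds=[-3,3]  new=[0,3]  stable
  step 15. node 2  ⊔preds=[-3,3]  new=[-2,3]  old=[-1,3]  +wl: 1
  step 16. node 3  ⊔preds=[-2,3]  new=[-2,3]  old=[-1,3]  +wl: 
  step 17. node 4  ⊔preds=[-2,3]  new=[-3,3]  stable
  step 18. node 7  ⊔preds=[-2,3]  new=[-2,3]  old=[-1,3]  +wl: 3
  step 19. node 1  ⊔preds=[-2,3]  new=[0,3]  old=[1,3]  +wl: 0
  step 20. node 3  ⊔preds=[-2,3]  new=[-2,3]  stable
  step 21. node 0  ⊔preds=[-3,3]  new=[0,3]  stable

Least fixpoint reached:
  node 0: [0,3]
  node 1: [0,3]
  node 2: [-2,3]
  node 3: [-2,3]
  node 4: [-3,3]
  node 5: [-2,3]
  node 6: [-1,2]
  node 7: [-2,3]

21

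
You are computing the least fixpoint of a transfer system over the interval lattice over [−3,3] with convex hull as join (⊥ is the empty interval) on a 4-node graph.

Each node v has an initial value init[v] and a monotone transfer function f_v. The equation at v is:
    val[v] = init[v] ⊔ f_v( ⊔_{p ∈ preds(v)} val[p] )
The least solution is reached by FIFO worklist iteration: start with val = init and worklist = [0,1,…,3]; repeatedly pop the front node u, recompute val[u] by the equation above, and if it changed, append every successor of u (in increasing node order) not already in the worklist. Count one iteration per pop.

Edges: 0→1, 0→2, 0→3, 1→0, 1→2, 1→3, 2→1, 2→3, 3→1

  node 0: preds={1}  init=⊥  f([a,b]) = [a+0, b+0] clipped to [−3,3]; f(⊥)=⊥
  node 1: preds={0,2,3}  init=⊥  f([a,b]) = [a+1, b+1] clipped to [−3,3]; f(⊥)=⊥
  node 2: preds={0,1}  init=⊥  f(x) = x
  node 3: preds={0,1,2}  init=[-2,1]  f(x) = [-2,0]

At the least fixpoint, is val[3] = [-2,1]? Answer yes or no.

yes

Trace (12 dequeues):
  [1] u=0 | in ⊥ | out ⊥ | ==
  [2] u=1 | in [-2,1] | out [-1,2] | prev ⊥ | push {0}
  [3] u=2 | in [-1,2] | out [-1,2] | prev ⊥ | push {1}
  [4] u=3 | in [-1,2] | out [-2,1] | ==
  [5] u=0 | in [-1,2] | out [-1,2] | prev ⊥ | push {2,3}
  [6] u=1 | in [-2,2] | out [-1,3] | prev [-1,2] | push {0}
  [7] u=2 | in [-1,3] | out [-1,3] | prev [-1,2] | push {1}
  [8] u=3 | in [-1,3] | out [-2,1] | ==
  [9] u=0 | in [-1,3] | out [-1,3] | prev [-1,2] | push {2,3}
  [10] u=1 | in [-2,3] | out [-1,3] | ==
  [11] u=2 | in [-1,3] | out [-1,3] | ==
  [12] u=3 | in [-1,3] | out [-2,1] | ==

Converged values:
  [0] [-1,3]
  [1] [-1,3]
  [2] [-1,3]
  [3] [-2,1]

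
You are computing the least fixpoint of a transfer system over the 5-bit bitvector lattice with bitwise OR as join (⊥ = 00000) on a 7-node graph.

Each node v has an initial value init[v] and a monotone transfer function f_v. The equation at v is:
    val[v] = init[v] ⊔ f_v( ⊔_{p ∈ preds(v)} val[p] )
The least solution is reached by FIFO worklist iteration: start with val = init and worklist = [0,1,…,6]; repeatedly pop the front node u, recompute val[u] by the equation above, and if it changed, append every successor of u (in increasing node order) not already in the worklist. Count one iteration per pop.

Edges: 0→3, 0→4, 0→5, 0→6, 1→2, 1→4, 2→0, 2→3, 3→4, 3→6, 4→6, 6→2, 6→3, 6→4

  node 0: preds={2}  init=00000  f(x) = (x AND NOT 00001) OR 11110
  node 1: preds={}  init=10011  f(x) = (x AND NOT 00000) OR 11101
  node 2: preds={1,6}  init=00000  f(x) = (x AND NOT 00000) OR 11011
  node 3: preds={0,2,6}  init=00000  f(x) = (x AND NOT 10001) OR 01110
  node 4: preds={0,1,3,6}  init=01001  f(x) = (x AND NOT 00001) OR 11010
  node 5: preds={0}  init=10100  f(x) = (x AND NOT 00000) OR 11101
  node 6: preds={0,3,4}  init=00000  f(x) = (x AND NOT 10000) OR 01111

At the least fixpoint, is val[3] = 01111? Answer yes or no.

no

Trace (11 dequeues):
  [1] u=0 | in 00000 | out 11110 | prev 00000 | push {}
  [2] u=1 | in 00000 | out 11111 | prev 10011 | push {}
  [3] u=2 | in 11111 | out 11111 | prev 00000 | push {0}
  [4] u=3 | in 11111 | out 01110 | prev 00000 | push {}
  [5] u=4 | in 11111 | out 11111 | prev 01001 | push {}
  [6] u=5 | in 11110 | out 11111 | prev 10100 | push {}
  [7] u=6 | in 11111 | out 01111 | prev 00000 | push {2,3,4}
  [8] u=0 | in 11111 | out 11110 | ==
  [9] u=2 | in 11111 | out 11111 | ==
  [10] u=3 | in 11111 | out 01110 | ==
  [11] u=4 | in 11111 | out 11111 | ==

Converged values:
  [0] 11110
  [1] 11111
  [2] 11111
  [3] 01110
  [4] 11111
  [5] 11111
  [6] 01111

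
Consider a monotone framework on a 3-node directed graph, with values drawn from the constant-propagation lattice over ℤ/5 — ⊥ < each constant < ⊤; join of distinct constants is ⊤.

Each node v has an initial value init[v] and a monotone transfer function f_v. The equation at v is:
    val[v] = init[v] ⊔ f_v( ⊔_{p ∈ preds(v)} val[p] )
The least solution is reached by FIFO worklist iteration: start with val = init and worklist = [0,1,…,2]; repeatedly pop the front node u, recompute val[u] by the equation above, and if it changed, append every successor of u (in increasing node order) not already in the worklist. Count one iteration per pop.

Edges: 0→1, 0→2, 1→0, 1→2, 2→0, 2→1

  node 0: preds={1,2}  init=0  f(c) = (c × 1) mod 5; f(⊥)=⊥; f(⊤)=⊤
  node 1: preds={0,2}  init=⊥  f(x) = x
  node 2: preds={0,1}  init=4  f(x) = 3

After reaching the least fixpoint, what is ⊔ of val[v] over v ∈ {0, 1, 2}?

⊤

Worklist (5 pops):
  #1 pop 0: in=4 → ⊤ (was 0); enqueue []
  #2 pop 1: in=⊤ → ⊤ (was ⊥); enqueue [0]
  #3 pop 2: in=⊤ → ⊤ (was 4); enqueue [1]
  #4 pop 0: in=⊤ → ⊤ (no change)
  #5 pop 1: in=⊤ → ⊤ (no change)

Fixpoint:
  val[0] = ⊤
  val[1] = ⊤
  val[2] = ⊤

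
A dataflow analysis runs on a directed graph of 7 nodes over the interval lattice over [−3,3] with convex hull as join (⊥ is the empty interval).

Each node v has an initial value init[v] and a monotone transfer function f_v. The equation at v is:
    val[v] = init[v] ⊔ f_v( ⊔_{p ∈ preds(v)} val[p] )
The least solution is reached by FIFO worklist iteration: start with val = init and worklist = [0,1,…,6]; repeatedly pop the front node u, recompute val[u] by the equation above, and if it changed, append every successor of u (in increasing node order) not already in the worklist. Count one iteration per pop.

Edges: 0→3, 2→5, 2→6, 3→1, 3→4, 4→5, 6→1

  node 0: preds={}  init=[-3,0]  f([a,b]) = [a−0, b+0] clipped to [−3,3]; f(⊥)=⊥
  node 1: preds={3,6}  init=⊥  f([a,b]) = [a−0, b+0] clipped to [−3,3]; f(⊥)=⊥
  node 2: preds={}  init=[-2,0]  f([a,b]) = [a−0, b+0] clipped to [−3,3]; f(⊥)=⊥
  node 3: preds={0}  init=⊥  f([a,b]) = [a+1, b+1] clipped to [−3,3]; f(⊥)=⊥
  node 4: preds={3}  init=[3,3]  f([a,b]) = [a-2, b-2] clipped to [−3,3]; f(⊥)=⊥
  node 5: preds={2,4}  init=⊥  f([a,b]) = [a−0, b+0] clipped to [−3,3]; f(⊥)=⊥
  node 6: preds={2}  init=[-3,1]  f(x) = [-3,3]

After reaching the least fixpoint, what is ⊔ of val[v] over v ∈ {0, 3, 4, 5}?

[-3,3]

Worklist (8 pops):
  #1 pop 0: in=⊥ → [-3,0] (no change)
  #2 pop 1: in=[-3,1] → [-3,1] (was ⊥); enqueue []
  #3 pop 2: in=⊥ → [-2,0] (no change)
  #4 pop 3: in=[-3,0] → [-2,1] (was ⊥); enqueue [1]
  #5 pop 4: in=[-2,1] → [-3,3] (was [3,3]); enqueue []
  #6 pop 5: in=[-3,3] → [-3,3] (was ⊥); enqueue []
  #7 pop 6: in=[-2,0] → [-3,3] (was [-3,1]); enqueue []
  #8 pop 1: in=[-3,3] → [-3,3] (was [-3,1]); enqueue []

Fixpoint:
  val[0] = [-3,0]
  val[1] = [-3,3]
  val[2] = [-2,0]
  val[3] = [-2,1]
  val[4] = [-3,3]
  val[5] = [-3,3]
  val[6] = [-3,3]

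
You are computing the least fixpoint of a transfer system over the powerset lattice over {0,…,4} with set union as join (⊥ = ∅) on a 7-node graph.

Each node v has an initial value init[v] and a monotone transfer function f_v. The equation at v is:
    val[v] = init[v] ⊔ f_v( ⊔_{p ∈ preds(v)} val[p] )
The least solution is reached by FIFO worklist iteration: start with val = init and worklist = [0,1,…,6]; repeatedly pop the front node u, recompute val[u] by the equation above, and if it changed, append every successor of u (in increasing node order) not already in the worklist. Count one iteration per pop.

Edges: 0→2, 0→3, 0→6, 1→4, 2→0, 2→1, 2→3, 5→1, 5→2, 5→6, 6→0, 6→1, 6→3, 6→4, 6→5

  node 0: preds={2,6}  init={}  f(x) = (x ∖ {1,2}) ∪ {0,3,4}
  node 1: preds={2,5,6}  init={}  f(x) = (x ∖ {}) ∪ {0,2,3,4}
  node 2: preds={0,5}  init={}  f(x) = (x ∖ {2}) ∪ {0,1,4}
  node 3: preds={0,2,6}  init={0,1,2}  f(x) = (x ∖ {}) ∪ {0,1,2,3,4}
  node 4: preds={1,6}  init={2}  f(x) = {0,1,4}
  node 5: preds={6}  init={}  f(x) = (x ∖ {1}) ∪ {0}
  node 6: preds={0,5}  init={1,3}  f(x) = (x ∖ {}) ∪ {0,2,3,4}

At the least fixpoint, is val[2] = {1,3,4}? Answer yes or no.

Worklist (16 pops):
  #1 pop 0: in={1,3} → {0,3,4} (was {}); enqueue []
  #2 pop 1: in={1,3} → {0,1,2,3,4} (was {}); enqueue []
  #3 pop 2: in={0,3,4} → {0,1,3,4} (was {}); enqueue [0,1]
  #4 pop 3: in={0,1,3,4} → {0,1,2,3,4} (was {0,1,2}); enqueue []
  #5 pop 4: in={0,1,2,3,4} → {0,1,2,4} (was {2}); enqueue []
  #6 pop 5: in={1,3} → {0,3} (was {}); enqueue [2]
  #7 pop 6: in={0,3,4} → {0,1,2,3,4} (was {1,3}); enqueue [3,4,5]
  #8 pop 0: in={0,1,2,3,4} → {0,3,4} (no change)
  #9 pop 1: in={0,1,2,3,4} → {0,1,2,3,4} (no change)
  #10 pop 2: in={0,3,4} → {0,1,3,4} (no change)
  #11 pop 3: in={0,1,2,3,4} → {0,1,2,3,4} (no change)
  #12 pop 4: in={0,1,2,3,4} → {0,1,2,4} (no change)
  #13 pop 5: in={0,1,2,3,4} → {0,2,3,4} (was {0,3}); enqueue [1,2,6]
  #14 pop 1: in={0,1,2,3,4} → {0,1,2,3,4} (no change)
  #15 pop 2: in={0,2,3,4} → {0,1,3,4} (no change)
  #16 pop 6: in={0,2,3,4} → {0,1,2,3,4} (no change)

Fixpoint:
  val[0] = {0,3,4}
  val[1] = {0,1,2,3,4}
  val[2] = {0,1,3,4}
  val[3] = {0,1,2,3,4}
  val[4] = {0,1,2,4}
  val[5] = {0,2,3,4}
  val[6] = {0,1,2,3,4}

no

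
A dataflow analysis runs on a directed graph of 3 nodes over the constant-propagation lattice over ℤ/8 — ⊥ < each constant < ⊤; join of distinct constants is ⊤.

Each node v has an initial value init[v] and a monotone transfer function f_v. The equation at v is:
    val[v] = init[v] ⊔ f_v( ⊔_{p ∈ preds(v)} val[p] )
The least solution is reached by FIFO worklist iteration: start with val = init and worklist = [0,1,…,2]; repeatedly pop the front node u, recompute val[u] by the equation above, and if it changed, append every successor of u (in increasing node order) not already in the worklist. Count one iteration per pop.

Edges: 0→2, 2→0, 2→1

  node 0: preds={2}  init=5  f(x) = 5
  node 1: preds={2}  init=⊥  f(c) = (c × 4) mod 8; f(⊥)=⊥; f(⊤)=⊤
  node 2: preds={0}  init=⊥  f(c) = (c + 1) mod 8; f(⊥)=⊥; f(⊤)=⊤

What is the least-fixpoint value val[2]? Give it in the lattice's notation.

Trace (5 dequeues):
  [1] u=0 | in ⊥ | out 5 | ==
  [2] u=1 | in ⊥ | out ⊥ | ==
  [3] u=2 | in 5 | out 6 | prev ⊥ | push {0,1}
  [4] u=0 | in 6 | out 5 | ==
  [5] u=1 | in 6 | out 0 | prev ⊥ | push {}

Converged values:
  [0] 5
  [1] 0
  [2] 6

6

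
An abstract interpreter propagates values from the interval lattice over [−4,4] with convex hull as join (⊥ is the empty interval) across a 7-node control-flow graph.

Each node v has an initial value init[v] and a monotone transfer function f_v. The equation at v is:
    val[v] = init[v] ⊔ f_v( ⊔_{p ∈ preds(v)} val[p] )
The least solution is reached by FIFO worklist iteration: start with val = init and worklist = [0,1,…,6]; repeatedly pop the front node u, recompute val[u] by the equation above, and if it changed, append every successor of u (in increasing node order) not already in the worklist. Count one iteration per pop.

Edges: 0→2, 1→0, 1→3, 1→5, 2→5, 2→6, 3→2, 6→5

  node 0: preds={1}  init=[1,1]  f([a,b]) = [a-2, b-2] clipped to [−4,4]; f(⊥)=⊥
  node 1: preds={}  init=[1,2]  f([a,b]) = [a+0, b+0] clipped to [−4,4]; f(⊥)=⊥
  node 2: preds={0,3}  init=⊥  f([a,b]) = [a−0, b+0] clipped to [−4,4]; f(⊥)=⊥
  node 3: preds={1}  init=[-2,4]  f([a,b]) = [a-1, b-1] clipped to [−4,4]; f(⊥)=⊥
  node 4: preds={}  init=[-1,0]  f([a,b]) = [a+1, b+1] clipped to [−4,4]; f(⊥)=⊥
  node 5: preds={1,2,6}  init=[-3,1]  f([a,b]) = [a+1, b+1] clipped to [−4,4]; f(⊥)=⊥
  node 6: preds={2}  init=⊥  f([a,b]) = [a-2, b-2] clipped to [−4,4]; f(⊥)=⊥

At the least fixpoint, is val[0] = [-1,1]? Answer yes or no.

yes

Iteration log — 8 steps:
  step 1. node 0  ⊔preds=[1,2]  new=[-1,1]  old=[1,1]  +wl: 
  step 2. node 1  ⊔preds=⊥  new=[1,2]  stable
  step 3. node 2  ⊔preds=[-2,4]  new=[-2,4]  old=⊥  +wl: 
  step 4. node 3  ⊔preds=[1,2]  new=[-2,4]  stable
  step 5. node 4  ⊔preds=⊥  new=[-1,0]  stable
  step 6. node 5  ⊔preds=[-2,4]  new=[-3,4]  old=[-3,1]  +wl: 
  step 7. node 6  ⊔preds=[-2,4]  new=[-4,2]  old=⊥  +wl: 5
  step 8. node 5  ⊔preds=[-4,4]  new=[-3,4]  stable

Least fixpoint reached:
  node 0: [-1,1]
  node 1: [1,2]
  node 2: [-2,4]
  node 3: [-2,4]
  node 4: [-1,0]
  node 5: [-3,4]
  node 6: [-4,2]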